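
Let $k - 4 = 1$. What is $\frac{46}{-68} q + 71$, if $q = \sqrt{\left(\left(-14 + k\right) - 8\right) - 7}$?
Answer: $71 - \frac{23 i \sqrt{6}}{17} \approx 71.0 - 3.314 i$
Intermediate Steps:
$k = 5$ ($k = 4 + 1 = 5$)
$q = 2 i \sqrt{6}$ ($q = \sqrt{\left(\left(-14 + 5\right) - 8\right) - 7} = \sqrt{\left(-9 - 8\right) - 7} = \sqrt{-17 - 7} = \sqrt{-24} = 2 i \sqrt{6} \approx 4.899 i$)
$\frac{46}{-68} q + 71 = \frac{46}{-68} \cdot 2 i \sqrt{6} + 71 = 46 \left(- \frac{1}{68}\right) 2 i \sqrt{6} + 71 = - \frac{23 \cdot 2 i \sqrt{6}}{34} + 71 = - \frac{23 i \sqrt{6}}{17} + 71 = 71 - \frac{23 i \sqrt{6}}{17}$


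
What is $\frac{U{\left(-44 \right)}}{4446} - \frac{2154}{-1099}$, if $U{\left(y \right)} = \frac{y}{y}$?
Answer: $\frac{9577783}{4886154} \approx 1.9602$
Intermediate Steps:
$U{\left(y \right)} = 1$
$\frac{U{\left(-44 \right)}}{4446} - \frac{2154}{-1099} = 1 \cdot \frac{1}{4446} - \frac{2154}{-1099} = 1 \cdot \frac{1}{4446} - - \frac{2154}{1099} = \frac{1}{4446} + \frac{2154}{1099} = \frac{9577783}{4886154}$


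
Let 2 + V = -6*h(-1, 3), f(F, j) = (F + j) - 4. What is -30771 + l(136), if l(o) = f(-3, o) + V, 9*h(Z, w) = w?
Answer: -30646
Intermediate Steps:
f(F, j) = -4 + F + j
h(Z, w) = w/9
V = -4 (V = -2 - 2*3/3 = -2 - 6*⅓ = -2 - 2 = -4)
l(o) = -11 + o (l(o) = (-4 - 3 + o) - 4 = (-7 + o) - 4 = -11 + o)
-30771 + l(136) = -30771 + (-11 + 136) = -30771 + 125 = -30646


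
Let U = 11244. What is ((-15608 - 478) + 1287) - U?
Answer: -26043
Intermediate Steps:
((-15608 - 478) + 1287) - U = ((-15608 - 478) + 1287) - 1*11244 = (-16086 + 1287) - 11244 = -14799 - 11244 = -26043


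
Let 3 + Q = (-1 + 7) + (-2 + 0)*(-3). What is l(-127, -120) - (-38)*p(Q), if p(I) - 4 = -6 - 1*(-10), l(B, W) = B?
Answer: 177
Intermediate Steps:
Q = 9 (Q = -3 + ((-1 + 7) + (-2 + 0)*(-3)) = -3 + (6 - 2*(-3)) = -3 + (6 + 6) = -3 + 12 = 9)
p(I) = 8 (p(I) = 4 + (-6 - 1*(-10)) = 4 + (-6 + 10) = 4 + 4 = 8)
l(-127, -120) - (-38)*p(Q) = -127 - (-38)*8 = -127 - 1*(-304) = -127 + 304 = 177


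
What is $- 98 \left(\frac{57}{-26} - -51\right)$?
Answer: $- \frac{62181}{13} \approx -4783.2$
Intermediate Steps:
$- 98 \left(\frac{57}{-26} - -51\right) = - 98 \left(57 \left(- \frac{1}{26}\right) + 51\right) = - 98 \left(- \frac{57}{26} + 51\right) = \left(-98\right) \frac{1269}{26} = - \frac{62181}{13}$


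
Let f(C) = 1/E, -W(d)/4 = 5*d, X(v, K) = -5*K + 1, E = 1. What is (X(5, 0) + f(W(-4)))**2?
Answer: 4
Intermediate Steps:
X(v, K) = 1 - 5*K
W(d) = -20*d
f(C) = 1 (f(C) = 1/1 = 1)
(X(5, 0) + f(W(-4)))**2 = ((1 - 5*0) + 1)**2 = ((1 + 0) + 1)**2 = (1 + 1)**2 = 2**2 = 4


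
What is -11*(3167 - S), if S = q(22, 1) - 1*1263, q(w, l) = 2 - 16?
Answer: -48884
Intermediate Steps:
q(w, l) = -14
S = -1277 (S = -14 - 1*1263 = -14 - 1263 = -1277)
-11*(3167 - S) = -11*(3167 - 1*(-1277)) = -11*(3167 + 1277) = -11*4444 = -48884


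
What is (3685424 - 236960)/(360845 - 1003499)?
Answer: -574744/107109 ≈ -5.3660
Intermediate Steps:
(3685424 - 236960)/(360845 - 1003499) = 3448464/(-642654) = 3448464*(-1/642654) = -574744/107109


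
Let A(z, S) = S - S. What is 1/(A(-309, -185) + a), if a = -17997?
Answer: -1/17997 ≈ -5.5565e-5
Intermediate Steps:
A(z, S) = 0
1/(A(-309, -185) + a) = 1/(0 - 17997) = 1/(-17997) = -1/17997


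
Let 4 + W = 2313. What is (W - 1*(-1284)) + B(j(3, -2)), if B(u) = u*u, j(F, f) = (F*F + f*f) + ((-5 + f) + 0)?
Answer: 3629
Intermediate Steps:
W = 2309 (W = -4 + 2313 = 2309)
j(F, f) = -5 + f + F² + f² (j(F, f) = (F² + f²) + (-5 + f) = -5 + f + F² + f²)
B(u) = u²
(W - 1*(-1284)) + B(j(3, -2)) = (2309 - 1*(-1284)) + (-5 - 2 + 3² + (-2)²)² = (2309 + 1284) + (-5 - 2 + 9 + 4)² = 3593 + 6² = 3593 + 36 = 3629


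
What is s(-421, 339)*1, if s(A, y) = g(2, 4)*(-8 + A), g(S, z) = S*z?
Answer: -3432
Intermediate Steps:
s(A, y) = -64 + 8*A (s(A, y) = (2*4)*(-8 + A) = 8*(-8 + A) = -64 + 8*A)
s(-421, 339)*1 = (-64 + 8*(-421))*1 = (-64 - 3368)*1 = -3432*1 = -3432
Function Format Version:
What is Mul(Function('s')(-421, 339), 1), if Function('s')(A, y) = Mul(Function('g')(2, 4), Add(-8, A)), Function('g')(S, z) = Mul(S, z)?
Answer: -3432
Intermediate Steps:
Function('s')(A, y) = Add(-64, Mul(8, A)) (Function('s')(A, y) = Mul(Mul(2, 4), Add(-8, A)) = Mul(8, Add(-8, A)) = Add(-64, Mul(8, A)))
Mul(Function('s')(-421, 339), 1) = Mul(Add(-64, Mul(8, -421)), 1) = Mul(Add(-64, -3368), 1) = Mul(-3432, 1) = -3432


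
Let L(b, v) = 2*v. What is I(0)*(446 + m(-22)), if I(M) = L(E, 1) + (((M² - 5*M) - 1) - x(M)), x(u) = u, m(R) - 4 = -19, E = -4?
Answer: 431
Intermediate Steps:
m(R) = -15 (m(R) = 4 - 19 = -15)
I(M) = 1 + M² - 6*M (I(M) = 2*1 + (((M² - 5*M) - 1) - M) = 2 + ((-1 + M² - 5*M) - M) = 2 + (-1 + M² - 6*M) = 1 + M² - 6*M)
I(0)*(446 + m(-22)) = (1 + 0² - 6*0)*(446 - 15) = (1 + 0 + 0)*431 = 1*431 = 431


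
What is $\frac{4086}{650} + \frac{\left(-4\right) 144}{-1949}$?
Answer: $\frac{4169007}{633425} \approx 6.5817$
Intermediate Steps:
$\frac{4086}{650} + \frac{\left(-4\right) 144}{-1949} = 4086 \cdot \frac{1}{650} - - \frac{576}{1949} = \frac{2043}{325} + \frac{576}{1949} = \frac{4169007}{633425}$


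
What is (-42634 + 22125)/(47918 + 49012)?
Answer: -20509/96930 ≈ -0.21159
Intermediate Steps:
(-42634 + 22125)/(47918 + 49012) = -20509/96930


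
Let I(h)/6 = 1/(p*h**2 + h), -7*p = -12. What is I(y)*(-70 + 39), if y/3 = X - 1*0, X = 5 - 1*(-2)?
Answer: -62/259 ≈ -0.23938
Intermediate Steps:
p = 12/7 (p = -1/7*(-12) = 12/7 ≈ 1.7143)
X = 7 (X = 5 + 2 = 7)
y = 21 (y = 3*(7 - 1*0) = 3*(7 + 0) = 3*7 = 21)
I(h) = 6/(h + 12*h**2/7) (I(h) = 6/(12*h**2/7 + h) = 6/(h + 12*h**2/7))
I(y)*(-70 + 39) = (42/(21*(7 + 12*21)))*(-70 + 39) = (42*(1/21)/(7 + 252))*(-31) = (42*(1/21)/259)*(-31) = (42*(1/21)*(1/259))*(-31) = (2/259)*(-31) = -62/259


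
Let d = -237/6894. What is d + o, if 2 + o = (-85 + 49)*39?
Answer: -3231067/2298 ≈ -1406.0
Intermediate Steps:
o = -1406 (o = -2 + (-85 + 49)*39 = -2 - 36*39 = -2 - 1404 = -1406)
d = -79/2298 (d = -237*1/6894 = -79/2298 ≈ -0.034378)
d + o = -79/2298 - 1406 = -3231067/2298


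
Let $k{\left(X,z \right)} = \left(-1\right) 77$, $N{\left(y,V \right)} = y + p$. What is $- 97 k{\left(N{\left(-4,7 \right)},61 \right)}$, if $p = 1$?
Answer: $7469$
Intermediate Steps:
$N{\left(y,V \right)} = 1 + y$ ($N{\left(y,V \right)} = y + 1 = 1 + y$)
$k{\left(X,z \right)} = -77$
$- 97 k{\left(N{\left(-4,7 \right)},61 \right)} = \left(-97\right) \left(-77\right) = 7469$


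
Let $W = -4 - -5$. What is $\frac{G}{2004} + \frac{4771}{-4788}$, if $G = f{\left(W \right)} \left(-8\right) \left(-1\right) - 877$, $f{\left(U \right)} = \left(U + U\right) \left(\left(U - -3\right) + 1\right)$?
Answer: $- \frac{278690}{199899} \approx -1.3942$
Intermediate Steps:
$W = 1$ ($W = -4 + 5 = 1$)
$f{\left(U \right)} = 2 U \left(4 + U\right)$ ($f{\left(U \right)} = 2 U \left(\left(U + 3\right) + 1\right) = 2 U \left(\left(3 + U\right) + 1\right) = 2 U \left(4 + U\right)$)
$G = -797$ ($G = 2 \cdot 1 \left(4 + 1\right) \left(-8\right) \left(-1\right) - 877 = 2 \cdot 1 \cdot 5 \left(-8\right) \left(-1\right) - 877 = 10 \left(-8\right) \left(-1\right) - 877 = \left(-80\right) \left(-1\right) - 877 = 80 - 877 = -797$)
$\frac{G}{2004} + \frac{4771}{-4788} = - \frac{797}{2004} + \frac{4771}{-4788} = \left(-797\right) \frac{1}{2004} + 4771 \left(- \frac{1}{4788}\right) = - \frac{797}{2004} - \frac{4771}{4788} = - \frac{278690}{199899}$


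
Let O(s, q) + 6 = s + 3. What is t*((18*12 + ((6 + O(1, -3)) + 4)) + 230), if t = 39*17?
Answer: 301002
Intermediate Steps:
O(s, q) = -3 + s (O(s, q) = -6 + (s + 3) = -6 + (3 + s) = -3 + s)
t = 663
t*((18*12 + ((6 + O(1, -3)) + 4)) + 230) = 663*((18*12 + ((6 + (-3 + 1)) + 4)) + 230) = 663*((216 + ((6 - 2) + 4)) + 230) = 663*((216 + (4 + 4)) + 230) = 663*((216 + 8) + 230) = 663*(224 + 230) = 663*454 = 301002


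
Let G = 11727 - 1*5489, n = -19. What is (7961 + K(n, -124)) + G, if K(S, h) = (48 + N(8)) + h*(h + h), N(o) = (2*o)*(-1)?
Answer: 44983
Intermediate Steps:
N(o) = -2*o
K(S, h) = 32 + 2*h² (K(S, h) = (48 - 2*8) + h*(h + h) = (48 - 16) + h*(2*h) = 32 + 2*h²)
G = 6238 (G = 11727 - 5489 = 6238)
(7961 + K(n, -124)) + G = (7961 + (32 + 2*(-124)²)) + 6238 = (7961 + (32 + 2*15376)) + 6238 = (7961 + (32 + 30752)) + 6238 = (7961 + 30784) + 6238 = 38745 + 6238 = 44983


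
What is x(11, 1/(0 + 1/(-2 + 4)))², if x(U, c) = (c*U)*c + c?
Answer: 2116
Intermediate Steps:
x(U, c) = c + U*c² (x(U, c) = (U*c)*c + c = U*c² + c = c + U*c²)
x(11, 1/(0 + 1/(-2 + 4)))² = ((1 + 11/(0 + 1/(-2 + 4)))/(0 + 1/(-2 + 4)))² = ((1 + 11/(0 + 1/2))/(0 + 1/2))² = ((1 + 11/(0 + ½))/(0 + ½))² = ((1 + 11/(½))/(½))² = (2*(1 + 11*2))² = (2*(1 + 22))² = (2*23)² = 46² = 2116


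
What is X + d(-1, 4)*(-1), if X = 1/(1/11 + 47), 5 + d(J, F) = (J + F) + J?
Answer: 1565/518 ≈ 3.0212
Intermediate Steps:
d(J, F) = -5 + F + 2*J (d(J, F) = -5 + ((J + F) + J) = -5 + ((F + J) + J) = -5 + (F + 2*J) = -5 + F + 2*J)
X = 11/518 (X = 1/(1/11 + 47) = 1/(518/11) = 11/518 ≈ 0.021236)
X + d(-1, 4)*(-1) = 11/518 + (-5 + 4 + 2*(-1))*(-1) = 11/518 + (-5 + 4 - 2)*(-1) = 11/518 - 3*(-1) = 11/518 + 3 = 1565/518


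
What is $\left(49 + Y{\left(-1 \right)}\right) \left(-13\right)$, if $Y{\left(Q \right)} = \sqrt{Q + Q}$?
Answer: $-637 - 13 i \sqrt{2} \approx -637.0 - 18.385 i$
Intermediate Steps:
$Y{\left(Q \right)} = \sqrt{2} \sqrt{Q}$ ($Y{\left(Q \right)} = \sqrt{2 Q} = \sqrt{2} \sqrt{Q}$)
$\left(49 + Y{\left(-1 \right)}\right) \left(-13\right) = \left(49 + \sqrt{2} \sqrt{-1}\right) \left(-13\right) = \left(49 + \sqrt{2} i\right) \left(-13\right) = \left(49 + i \sqrt{2}\right) \left(-13\right) = -637 - 13 i \sqrt{2}$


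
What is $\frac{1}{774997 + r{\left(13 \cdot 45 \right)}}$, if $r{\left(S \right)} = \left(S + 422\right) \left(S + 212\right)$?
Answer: $\frac{1}{1577576} \approx 6.3388 \cdot 10^{-7}$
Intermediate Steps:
$r{\left(S \right)} = \left(212 + S\right) \left(422 + S\right)$ ($r{\left(S \right)} = \left(422 + S\right) \left(212 + S\right) = \left(212 + S\right) \left(422 + S\right)$)
$\frac{1}{774997 + r{\left(13 \cdot 45 \right)}} = \frac{1}{774997 + \left(89464 + \left(13 \cdot 45\right)^{2} + 634 \cdot 13 \cdot 45\right)} = \frac{1}{774997 + \left(89464 + 585^{2} + 634 \cdot 585\right)} = \frac{1}{774997 + \left(89464 + 342225 + 370890\right)} = \frac{1}{774997 + 802579} = \frac{1}{1577576}$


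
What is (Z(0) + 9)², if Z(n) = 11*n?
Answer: 81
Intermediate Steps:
(Z(0) + 9)² = (11*0 + 9)² = (0 + 9)² = 9² = 81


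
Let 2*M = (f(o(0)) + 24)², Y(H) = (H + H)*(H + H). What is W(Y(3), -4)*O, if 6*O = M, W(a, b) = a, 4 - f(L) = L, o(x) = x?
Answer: 2352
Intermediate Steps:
Y(H) = 4*H² (Y(H) = (2*H)*(2*H) = 4*H²)
f(L) = 4 - L
M = 392 (M = ((4 - 1*0) + 24)²/2 = ((4 + 0) + 24)²/2 = (4 + 24)²/2 = (½)*28² = (½)*784 = 392)
O = 196/3 (O = (⅙)*392 = 196/3 ≈ 65.333)
W(Y(3), -4)*O = (4*3²)*(196/3) = (4*9)*(196/3) = 36*(196/3) = 2352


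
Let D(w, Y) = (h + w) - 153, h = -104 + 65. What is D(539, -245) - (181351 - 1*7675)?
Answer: -173329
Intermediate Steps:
h = -39
D(w, Y) = -192 + w (D(w, Y) = (-39 + w) - 153 = -192 + w)
D(539, -245) - (181351 - 1*7675) = (-192 + 539) - (181351 - 1*7675) = 347 - (181351 - 7675) = 347 - 1*173676 = 347 - 173676 = -173329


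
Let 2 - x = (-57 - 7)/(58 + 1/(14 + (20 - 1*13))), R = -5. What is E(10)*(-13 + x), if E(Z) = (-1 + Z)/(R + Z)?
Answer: -21717/1219 ≈ -17.815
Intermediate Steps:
E(Z) = (-1 + Z)/(-5 + Z)
x = 3782/1219 (x = 2 - (-57 - 7)/(58 + 1/(14 + (20 - 1*13))) = 2 - (-64)/(58 + 1/(14 + (20 - 13))) = 2 - (-64)/(58 + 1/(14 + 7)) = 2 - (-64)/(58 + 1/21) = 2 - (-64)/1219/21 = 2 - (-64)*21/1219 = 2 - 1*(-1344/1219) = 2 + 1344/1219 = 3782/1219 ≈ 3.1025)
E(10)*(-13 + x) = ((-1 + 10)/(-5 + 10))*(-13 + 3782/1219) = (9/5)*(-12065/1219) = -21717/1219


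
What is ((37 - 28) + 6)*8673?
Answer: 130095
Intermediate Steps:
((37 - 28) + 6)*8673 = (9 + 6)*8673 = 15*8673 = 130095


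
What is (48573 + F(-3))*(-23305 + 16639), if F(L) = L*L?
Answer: -323847612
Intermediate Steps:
F(L) = L**2
(48573 + F(-3))*(-23305 + 16639) = (48573 + (-3)**2)*(-23305 + 16639) = (48573 + 9)*(-6666) = 48582*(-6666) = -323847612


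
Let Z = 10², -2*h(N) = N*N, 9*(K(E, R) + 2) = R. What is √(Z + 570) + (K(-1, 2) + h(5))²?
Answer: 66049/324 + √670 ≈ 229.74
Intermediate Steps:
K(E, R) = -2 + R/9
h(N) = -N²/2 (h(N) = -N*N/2 = -N²/2)
Z = 100
√(Z + 570) + (K(-1, 2) + h(5))² = √(100 + 570) + ((-2 + (⅑)*2) - ½*5²)² = √670 + ((-2 + 2/9) - ½*25)² = √670 + (-16/9 - 25/2)² = √670 + (-257/18)² = √670 + 66049/324 = 66049/324 + √670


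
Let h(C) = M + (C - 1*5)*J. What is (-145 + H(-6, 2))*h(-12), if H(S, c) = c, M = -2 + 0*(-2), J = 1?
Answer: 2717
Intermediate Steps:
M = -2 (M = -2 + 0 = -2)
h(C) = -7 + C (h(C) = -2 + (C - 1*5)*1 = -2 + (C - 5)*1 = -2 + (-5 + C)*1 = -2 + (-5 + C) = -7 + C)
(-145 + H(-6, 2))*h(-12) = (-145 + 2)*(-7 - 12) = -143*(-19) = 2717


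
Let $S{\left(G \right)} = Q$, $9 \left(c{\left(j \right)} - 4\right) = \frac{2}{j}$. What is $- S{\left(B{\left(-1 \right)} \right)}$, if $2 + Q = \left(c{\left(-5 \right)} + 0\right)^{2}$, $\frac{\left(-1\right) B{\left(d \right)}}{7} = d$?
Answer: $- \frac{27634}{2025} \approx -13.646$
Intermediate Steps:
$c{\left(j \right)} = 4 + \frac{2}{9 j}$ ($c{\left(j \right)} = 4 + \frac{2 \frac{1}{j}}{9} = 4 + \frac{2}{9 j}$)
$B{\left(d \right)} = - 7 d$
$Q = \frac{27634}{2025}$ ($Q = -2 + \left(\left(4 + \frac{2}{9 \left(-5\right)}\right) + 0\right)^{2} = -2 + \left(\left(4 + \frac{2}{9} \left(- \frac{1}{5}\right)\right) + 0\right)^{2} = -2 + \left(\left(4 - \frac{2}{45}\right) + 0\right)^{2} = -2 + \left(\frac{178}{45} + 0\right)^{2} = -2 + \left(\frac{178}{45}\right)^{2} = -2 + \frac{31684}{2025} = \frac{27634}{2025} \approx 13.646$)
$S{\left(G \right)} = \frac{27634}{2025}$
$- S{\left(B{\left(-1 \right)} \right)} = \left(-1\right) \frac{27634}{2025} = - \frac{27634}{2025}$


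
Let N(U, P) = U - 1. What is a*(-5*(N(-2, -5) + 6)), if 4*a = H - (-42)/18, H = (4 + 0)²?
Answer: -275/4 ≈ -68.750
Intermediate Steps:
N(U, P) = -1 + U
H = 16 (H = 4² = 16)
a = 55/12 (a = (16 - (-42)/18)/4 = (16 - 1*(-7/3))/4 = (16 + 7/3)/4 = (¼)*(55/3) = 55/12 ≈ 4.5833)
a*(-5*(N(-2, -5) + 6)) = 55*(-5*((-1 - 2) + 6))/12 = 55*(-5*(-3 + 6))/12 = 55*(-5*3)/12 = (55/12)*(-15) = -275/4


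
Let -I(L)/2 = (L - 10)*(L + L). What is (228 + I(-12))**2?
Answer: 685584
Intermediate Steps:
I(L) = -4*L*(-10 + L) (I(L) = -2*(L - 10)*(L + L) = -2*(-10 + L)*2*L = -4*L*(-10 + L))
(228 + I(-12))**2 = (228 + 4*(-12)*(10 - 1*(-12)))**2 = (228 + 4*(-12)*(10 + 12))**2 = (228 + 4*(-12)*22)**2 = (228 - 1056)**2 = (-828)**2 = 685584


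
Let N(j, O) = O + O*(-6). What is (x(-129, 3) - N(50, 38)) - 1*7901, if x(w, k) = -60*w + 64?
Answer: 93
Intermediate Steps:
x(w, k) = 64 - 60*w
N(j, O) = -5*O (N(j, O) = O - 6*O = -5*O)
(x(-129, 3) - N(50, 38)) - 1*7901 = ((64 - 60*(-129)) - (-5)*38) - 1*7901 = ((64 + 7740) - 1*(-190)) - 7901 = (7804 + 190) - 7901 = 7994 - 7901 = 93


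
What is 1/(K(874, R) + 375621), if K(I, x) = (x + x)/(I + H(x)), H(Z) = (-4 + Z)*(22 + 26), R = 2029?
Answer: 49037/18419329006 ≈ 2.6623e-6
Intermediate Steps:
H(Z) = -192 + 48*Z (H(Z) = (-4 + Z)*48 = -192 + 48*Z)
K(I, x) = 2*x/(-192 + I + 48*x) (K(I, x) = (x + x)/(I + (-192 + 48*x)) = (2*x)/(-192 + I + 48*x) = 2*x/(-192 + I + 48*x))
1/(K(874, R) + 375621) = 1/(2*2029/(-192 + 874 + 48*2029) + 375621) = 1/(2*2029/(-192 + 874 + 97392) + 375621) = 1/(2*2029/98074 + 375621) = 1/(2*2029*(1/98074) + 375621) = 1/(2029/49037 + 375621) = 1/(18419329006/49037) = 49037/18419329006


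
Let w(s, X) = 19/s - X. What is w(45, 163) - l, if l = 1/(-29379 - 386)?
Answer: -43552139/267885 ≈ -162.58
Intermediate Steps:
l = -1/29765 (l = 1/(-29765) = -1/29765 ≈ -3.3597e-5)
w(s, X) = -X + 19/s
w(45, 163) - l = (-1*163 + 19/45) - 1*(-1/29765) = (-163 + 19*(1/45)) + 1/29765 = (-163 + 19/45) + 1/29765 = -7316/45 + 1/29765 = -43552139/267885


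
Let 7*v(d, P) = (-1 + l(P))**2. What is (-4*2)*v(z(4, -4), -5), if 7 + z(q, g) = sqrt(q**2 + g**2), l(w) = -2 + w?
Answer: -512/7 ≈ -73.143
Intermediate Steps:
z(q, g) = -7 + sqrt(g**2 + q**2) (z(q, g) = -7 + sqrt(q**2 + g**2) = -7 + sqrt(g**2 + q**2))
v(d, P) = (-3 + P)**2/7 (v(d, P) = (-1 + (-2 + P))**2/7 = (-3 + P)**2/7)
(-4*2)*v(z(4, -4), -5) = (-4*2)*((-3 - 5)**2/7) = -8*(-8)**2/7 = -8*64/7 = -512/7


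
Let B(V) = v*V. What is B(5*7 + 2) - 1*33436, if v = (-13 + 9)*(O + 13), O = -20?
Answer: -32400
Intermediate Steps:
v = 28 (v = (-13 + 9)*(-20 + 13) = -4*(-7) = 28)
B(V) = 28*V
B(5*7 + 2) - 1*33436 = 28*(5*7 + 2) - 1*33436 = 28*(35 + 2) - 33436 = 28*37 - 33436 = 1036 - 33436 = -32400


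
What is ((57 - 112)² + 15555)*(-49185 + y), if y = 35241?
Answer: -259079520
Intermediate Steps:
((57 - 112)² + 15555)*(-49185 + y) = ((57 - 112)² + 15555)*(-49185 + 35241) = ((-55)² + 15555)*(-13944) = (3025 + 15555)*(-13944) = 18580*(-13944) = -259079520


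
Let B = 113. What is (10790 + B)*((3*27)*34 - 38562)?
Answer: -390414624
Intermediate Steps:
(10790 + B)*((3*27)*34 - 38562) = (10790 + 113)*((3*27)*34 - 38562) = 10903*(81*34 - 38562) = 10903*(2754 - 38562) = 10903*(-35808) = -390414624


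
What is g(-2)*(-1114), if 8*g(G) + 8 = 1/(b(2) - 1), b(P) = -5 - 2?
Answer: 36205/32 ≈ 1131.4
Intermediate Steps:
b(P) = -7
g(G) = -65/64 (g(G) = -1 + 1/(8*(-7 - 1)) = -1 + (⅛)/(-8) = -1 + (⅛)*(-⅛) = -1 - 1/64 = -65/64)
g(-2)*(-1114) = -65/64*(-1114) = 36205/32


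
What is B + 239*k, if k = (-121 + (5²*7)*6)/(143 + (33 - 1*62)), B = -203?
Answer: 198889/114 ≈ 1744.6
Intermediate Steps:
k = 929/114 (k = (-121 + (25*7)*6)/(143 + (33 - 62)) = (-121 + 175*6)/(143 - 29) = (-121 + 1050)/114 = 929*(1/114) = 929/114 ≈ 8.1491)
B + 239*k = -203 + 239*(929/114) = -203 + 222031/114 = 198889/114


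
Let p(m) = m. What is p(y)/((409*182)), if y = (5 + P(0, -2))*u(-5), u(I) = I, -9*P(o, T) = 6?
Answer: -5/17178 ≈ -0.00029107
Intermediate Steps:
P(o, T) = -⅔ (P(o, T) = -⅑*6 = -⅔)
y = -65/3 (y = (5 - ⅔)*(-5) = (13/3)*(-5) = -65/3 ≈ -21.667)
p(y)/((409*182)) = -65/(3*(409*182)) = -65/3/74438 = -65/3*1/74438 = -5/17178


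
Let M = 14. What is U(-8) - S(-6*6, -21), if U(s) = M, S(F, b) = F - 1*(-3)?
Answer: 47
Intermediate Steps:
S(F, b) = 3 + F (S(F, b) = F + 3 = 3 + F)
U(s) = 14
U(-8) - S(-6*6, -21) = 14 - (3 - 6*6) = 14 - (3 - 36) = 14 - 1*(-33) = 14 + 33 = 47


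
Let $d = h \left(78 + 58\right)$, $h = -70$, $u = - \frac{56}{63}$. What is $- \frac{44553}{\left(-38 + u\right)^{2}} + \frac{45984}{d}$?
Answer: $- \frac{71408481}{2082500} \approx -34.29$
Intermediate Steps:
$u = - \frac{8}{9}$ ($u = \left(-56\right) \frac{1}{63} = - \frac{8}{9} \approx -0.88889$)
$d = -9520$ ($d = - 70 \left(78 + 58\right) = \left(-70\right) 136 = -9520$)
$- \frac{44553}{\left(-38 + u\right)^{2}} + \frac{45984}{d} = - \frac{44553}{\left(-38 - \frac{8}{9}\right)^{2}} + \frac{45984}{-9520} = - \frac{44553}{\left(- \frac{350}{9}\right)^{2}} + 45984 \left(- \frac{1}{9520}\right) = - \frac{44553}{\frac{122500}{81}} - \frac{2874}{595} = \left(-44553\right) \frac{81}{122500} - \frac{2874}{595} = - \frac{3608793}{122500} - \frac{2874}{595} = - \frac{71408481}{2082500}$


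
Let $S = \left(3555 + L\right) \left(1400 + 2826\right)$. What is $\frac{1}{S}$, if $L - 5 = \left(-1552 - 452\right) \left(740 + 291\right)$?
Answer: $- \frac{1}{8716395464} \approx -1.1473 \cdot 10^{-10}$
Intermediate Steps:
$L = -2066119$ ($L = 5 + \left(-1552 - 452\right) \left(740 + 291\right) = 5 - 2066124 = -2066119$)
$S = -8716395464$ ($S = \left(3555 - 2066119\right) \left(1400 + 2826\right) = \left(-2062564\right) 4226 = -8716395464$)
$\frac{1}{S} = \frac{1}{-8716395464} = - \frac{1}{8716395464}$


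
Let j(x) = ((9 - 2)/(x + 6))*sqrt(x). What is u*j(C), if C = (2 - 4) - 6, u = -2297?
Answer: 16079*I*sqrt(2) ≈ 22739.0*I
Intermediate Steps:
C = -8 (C = -2 - 6 = -8)
j(x) = 7*sqrt(x)/(6 + x) (j(x) = (7/(6 + x))*sqrt(x) = 7*sqrt(x)/(6 + x))
u*j(C) = -16079*sqrt(-8)/(6 - 8) = -16079*2*I*sqrt(2)/(-2) = -16079*2*I*sqrt(2)*(-1)/2 = -(-16079)*I*sqrt(2) = 16079*I*sqrt(2)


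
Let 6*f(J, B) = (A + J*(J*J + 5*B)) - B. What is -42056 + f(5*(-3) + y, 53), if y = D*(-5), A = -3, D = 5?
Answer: -163496/3 ≈ -54499.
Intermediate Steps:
y = -25 (y = 5*(-5) = -25)
f(J, B) = -½ - B/6 + J*(J² + 5*B)/6 (f(J, B) = ((-3 + J*(J*J + 5*B)) - B)/6 = ((-3 + J*(J² + 5*B)) - B)/6 = (-3 - B + J*(J² + 5*B))/6 = -½ - B/6 + J*(J² + 5*B)/6)
-42056 + f(5*(-3) + y, 53) = -42056 + (-½ - ⅙*53 + (5*(-3) - 25)³/6 + (⅚)*53*(5*(-3) - 25)) = -42056 + (-½ - 53/6 + (-15 - 25)³/6 + (⅚)*53*(-15 - 25)) = -42056 + (-½ - 53/6 + (⅙)*(-40)³ + (⅚)*53*(-40)) = -42056 + (-½ - 53/6 + (⅙)*(-64000) - 5300/3) = -42056 + (-½ - 53/6 - 32000/3 - 5300/3) = -42056 - 37328/3 = -163496/3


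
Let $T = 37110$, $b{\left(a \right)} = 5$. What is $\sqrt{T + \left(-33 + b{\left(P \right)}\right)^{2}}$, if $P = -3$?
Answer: $\sqrt{37894} \approx 194.66$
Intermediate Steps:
$\sqrt{T + \left(-33 + b{\left(P \right)}\right)^{2}} = \sqrt{37110 + \left(-33 + 5\right)^{2}} = \sqrt{37110 + \left(-28\right)^{2}} = \sqrt{37110 + 784} = \sqrt{37894}$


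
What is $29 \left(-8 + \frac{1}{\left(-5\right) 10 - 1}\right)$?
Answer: $- \frac{11861}{51} \approx -232.57$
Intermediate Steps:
$29 \left(-8 + \frac{1}{\left(-5\right) 10 - 1}\right) = 29 \left(-8 + \frac{1}{-50 - 1}\right) = 29 \left(-8 + \frac{1}{-51}\right) = 29 \left(-8 - \frac{1}{51}\right) = 29 \left(- \frac{409}{51}\right) = - \frac{11861}{51}$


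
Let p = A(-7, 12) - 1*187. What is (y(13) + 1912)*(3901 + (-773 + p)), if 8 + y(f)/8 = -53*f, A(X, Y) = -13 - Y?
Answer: -10684224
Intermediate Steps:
p = -212 (p = (-13 - 1*12) - 1*187 = (-13 - 12) - 187 = -25 - 187 = -212)
y(f) = -64 - 424*f (y(f) = -64 + 8*(-53*f) = -64 - 424*f)
(y(13) + 1912)*(3901 + (-773 + p)) = ((-64 - 424*13) + 1912)*(3901 + (-773 - 212)) = ((-64 - 5512) + 1912)*(3901 - 985) = (-5576 + 1912)*2916 = -3664*2916 = -10684224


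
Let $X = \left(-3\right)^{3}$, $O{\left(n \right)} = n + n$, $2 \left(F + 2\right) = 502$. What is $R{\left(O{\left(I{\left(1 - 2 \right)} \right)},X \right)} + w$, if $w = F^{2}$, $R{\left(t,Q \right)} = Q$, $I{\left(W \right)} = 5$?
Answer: $61974$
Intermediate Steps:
$F = 249$ ($F = -2 + \frac{1}{2} \cdot 502 = -2 + 251 = 249$)
$O{\left(n \right)} = 2 n$
$X = -27$
$w = 62001$ ($w = 249^{2} = 62001$)
$R{\left(O{\left(I{\left(1 - 2 \right)} \right)},X \right)} + w = -27 + 62001 = 61974$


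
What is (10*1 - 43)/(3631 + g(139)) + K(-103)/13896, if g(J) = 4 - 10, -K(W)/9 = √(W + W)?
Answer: -33/3625 - I*√206/1544 ≈ -0.0091034 - 0.0092958*I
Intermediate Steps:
K(W) = -9*√2*√W (K(W) = -9*√(W + W) = -9*√2*√W)
g(J) = -6
(10*1 - 43)/(3631 + g(139)) + K(-103)/13896 = (10*1 - 43)/(3631 - 6) - 9*√2*√(-103)/13896 = (10 - 43)/3625 - 9*√2*I*√103*(1/13896) = -33*1/3625 - 9*I*√206*(1/13896) = -33/3625 - I*√206/1544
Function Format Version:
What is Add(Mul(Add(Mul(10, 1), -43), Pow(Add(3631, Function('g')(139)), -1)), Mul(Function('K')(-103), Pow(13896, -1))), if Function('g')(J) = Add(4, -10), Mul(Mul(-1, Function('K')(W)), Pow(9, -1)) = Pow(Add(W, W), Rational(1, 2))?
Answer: Add(Rational(-33, 3625), Mul(Rational(-1, 1544), I, Pow(206, Rational(1, 2)))) ≈ Add(-0.0091034, Mul(-0.0092958, I))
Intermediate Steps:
Function('K')(W) = Mul(-9, Pow(2, Rational(1, 2)), Pow(W, Rational(1, 2))) (Function('K')(W) = Mul(-9, Pow(Add(W, W), Rational(1, 2))) = Mul(-9, Pow(Mul(2, W), Rational(1, 2))) = Mul(-9, Mul(Pow(2, Rational(1, 2)), Pow(W, Rational(1, 2)))) = Mul(-9, Pow(2, Rational(1, 2)), Pow(W, Rational(1, 2))))
Function('g')(J) = -6
Add(Mul(Add(Mul(10, 1), -43), Pow(Add(3631, Function('g')(139)), -1)), Mul(Function('K')(-103), Pow(13896, -1))) = Add(Mul(Add(Mul(10, 1), -43), Pow(Add(3631, -6), -1)), Mul(Mul(-9, Pow(2, Rational(1, 2)), Pow(-103, Rational(1, 2))), Pow(13896, -1))) = Add(Mul(Add(10, -43), Pow(3625, -1)), Mul(Mul(-9, Pow(2, Rational(1, 2)), Mul(I, Pow(103, Rational(1, 2)))), Rational(1, 13896))) = Add(Mul(-33, Rational(1, 3625)), Mul(Mul(-9, I, Pow(206, Rational(1, 2))), Rational(1, 13896))) = Add(Rational(-33, 3625), Mul(Rational(-1, 1544), I, Pow(206, Rational(1, 2))))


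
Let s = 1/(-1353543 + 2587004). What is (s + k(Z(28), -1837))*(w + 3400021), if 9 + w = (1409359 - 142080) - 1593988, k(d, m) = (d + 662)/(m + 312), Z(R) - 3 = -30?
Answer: -481430585386326/376205605 ≈ -1.2797e+6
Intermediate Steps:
Z(R) = -27 (Z(R) = 3 - 30 = -27)
k(d, m) = (662 + d)/(312 + m)
w = -326718 (w = -9 + ((1409359 - 142080) - 1593988) = -9 + (1267279 - 1593988) = -9 - 326709 = -326718)
s = 1/1233461 ≈ 8.1073e-7
(s + k(Z(28), -1837))*(w + 3400021) = (1/1233461 + (662 - 27)/(312 - 1837))*(-326718 + 3400021) = (1/1233461 + 635/(-1525))*3073303 = (1/1233461 - 1/1525*635)*3073303 = (1/1233461 - 127/305)*3073303 = -156649242/376205605*3073303 = -481430585386326/376205605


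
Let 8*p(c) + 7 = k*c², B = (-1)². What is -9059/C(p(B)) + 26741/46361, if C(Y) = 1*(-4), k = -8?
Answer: 420091263/185444 ≈ 2265.3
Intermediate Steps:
B = 1
p(c) = -7/8 - c² (p(c) = -7/8 + (-8*c²)/8 = -7/8 - c²)
C(Y) = -4
-9059/C(p(B)) + 26741/46361 = -9059/(-4) + 26741/46361 = -9059*(-¼) + 26741*(1/46361) = 9059/4 + 26741/46361 = 420091263/185444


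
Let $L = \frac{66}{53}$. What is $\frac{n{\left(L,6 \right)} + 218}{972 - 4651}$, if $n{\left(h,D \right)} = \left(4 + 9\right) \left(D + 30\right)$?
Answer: $- \frac{686}{3679} \approx -0.18646$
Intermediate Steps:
$L = \frac{66}{53}$ ($L = 66 \cdot \frac{1}{53} = \frac{66}{53} \approx 1.2453$)
$n{\left(h,D \right)} = 390 + 13 D$ ($n{\left(h,D \right)} = 13 \left(30 + D\right) = 390 + 13 D$)
$\frac{n{\left(L,6 \right)} + 218}{972 - 4651} = \frac{\left(390 + 13 \cdot 6\right) + 218}{972 - 4651} = \frac{\left(390 + 78\right) + 218}{-3679} = \left(468 + 218\right) \left(- \frac{1}{3679}\right) = 686 \left(- \frac{1}{3679}\right) = - \frac{686}{3679}$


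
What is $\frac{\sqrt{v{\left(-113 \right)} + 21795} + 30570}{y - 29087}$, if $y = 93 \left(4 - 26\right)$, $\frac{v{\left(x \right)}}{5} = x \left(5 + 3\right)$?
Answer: $- \frac{30570}{31133} - \frac{5 \sqrt{691}}{31133} \approx -0.98614$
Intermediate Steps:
$v{\left(x \right)} = 40 x$ ($v{\left(x \right)} = 5 x \left(5 + 3\right) = 5 x 8 = 5 \cdot 8 x = 40 x$)
$y = -2046$ ($y = 93 \left(-22\right) = -2046$)
$\frac{\sqrt{v{\left(-113 \right)} + 21795} + 30570}{y - 29087} = \frac{\sqrt{40 \left(-113\right) + 21795} + 30570}{-2046 - 29087} = \frac{\sqrt{-4520 + 21795} + 30570}{-31133} = \left(\sqrt{17275} + 30570\right) \left(- \frac{1}{31133}\right) = \left(5 \sqrt{691} + 30570\right) \left(- \frac{1}{31133}\right) = \left(30570 + 5 \sqrt{691}\right) \left(- \frac{1}{31133}\right) = - \frac{30570}{31133} - \frac{5 \sqrt{691}}{31133}$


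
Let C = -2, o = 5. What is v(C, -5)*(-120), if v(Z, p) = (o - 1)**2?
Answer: -1920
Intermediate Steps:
v(Z, p) = 16 (v(Z, p) = (5 - 1)**2 = 4**2 = 16)
v(C, -5)*(-120) = 16*(-120) = -1920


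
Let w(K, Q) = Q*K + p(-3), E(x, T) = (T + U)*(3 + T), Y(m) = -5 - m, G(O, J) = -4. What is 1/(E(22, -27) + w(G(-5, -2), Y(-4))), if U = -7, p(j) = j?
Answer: 1/817 ≈ 0.0012240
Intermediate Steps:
E(x, T) = (-7 + T)*(3 + T) (E(x, T) = (T - 7)*(3 + T) = (-7 + T)*(3 + T))
w(K, Q) = -3 + K*Q (w(K, Q) = Q*K - 3 = K*Q - 3 = -3 + K*Q)
1/(E(22, -27) + w(G(-5, -2), Y(-4))) = 1/((-21 + (-27)**2 - 4*(-27)) + (-3 - 4*(-5 - 1*(-4)))) = 1/((-21 + 729 + 108) + (-3 - 4*(-5 + 4))) = 1/(816 + (-3 - 4*(-1))) = 1/(816 + (-3 + 4)) = 1/(816 + 1) = 1/817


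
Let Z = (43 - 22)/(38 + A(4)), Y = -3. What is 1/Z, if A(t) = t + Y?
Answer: 13/7 ≈ 1.8571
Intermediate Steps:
A(t) = -3 + t (A(t) = t - 3 = -3 + t)
Z = 7/13 (Z = (43 - 22)/(38 + (-3 + 4)) = 21/(38 + 1) = 21/39 = 21*(1/39) = 7/13 ≈ 0.53846)
1/Z = 1/(7/13) = 13/7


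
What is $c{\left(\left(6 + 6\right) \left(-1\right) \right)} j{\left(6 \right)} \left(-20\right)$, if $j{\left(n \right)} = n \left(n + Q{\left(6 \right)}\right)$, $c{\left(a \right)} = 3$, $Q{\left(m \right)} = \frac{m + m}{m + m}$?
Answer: $-2520$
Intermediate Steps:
$Q{\left(m \right)} = 1$ ($Q{\left(m \right)} = \frac{2 m}{2 m} = 2 m \frac{1}{2 m} = 1$)
$j{\left(n \right)} = n \left(1 + n\right)$ ($j{\left(n \right)} = n \left(n + 1\right) = n \left(1 + n\right)$)
$c{\left(\left(6 + 6\right) \left(-1\right) \right)} j{\left(6 \right)} \left(-20\right) = 3 \cdot 6 \left(1 + 6\right) \left(-20\right) = 3 \cdot 6 \cdot 7 \left(-20\right) = 3 \cdot 42 \left(-20\right) = 126 \left(-20\right) = -2520$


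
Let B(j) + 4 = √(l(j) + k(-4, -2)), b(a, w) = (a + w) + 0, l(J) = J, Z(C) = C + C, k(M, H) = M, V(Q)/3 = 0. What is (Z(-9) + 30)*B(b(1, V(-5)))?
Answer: -48 + 12*I*√3 ≈ -48.0 + 20.785*I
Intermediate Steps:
V(Q) = 0 (V(Q) = 3*0 = 0)
Z(C) = 2*C
b(a, w) = a + w
B(j) = -4 + √(-4 + j) (B(j) = -4 + √(j - 4) = -4 + √(-4 + j))
(Z(-9) + 30)*B(b(1, V(-5))) = (2*(-9) + 30)*(-4 + √(-4 + (1 + 0))) = (-18 + 30)*(-4 + √(-4 + 1)) = 12*(-4 + √(-3)) = 12*(-4 + I*√3) = -48 + 12*I*√3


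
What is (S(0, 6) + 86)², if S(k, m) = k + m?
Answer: 8464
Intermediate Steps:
(S(0, 6) + 86)² = ((0 + 6) + 86)² = (6 + 86)² = 92² = 8464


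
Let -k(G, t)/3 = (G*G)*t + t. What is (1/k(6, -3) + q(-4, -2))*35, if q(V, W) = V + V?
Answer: -93205/333 ≈ -279.90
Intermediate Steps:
q(V, W) = 2*V
k(G, t) = -3*t - 3*t*G² (k(G, t) = -3*((G*G)*t + t) = -3*(G²*t + t) = -3*(t*G² + t) = -3*(t + t*G²) = -3*t - 3*t*G²)
(1/k(6, -3) + q(-4, -2))*35 = (1/(-3*(-3)*(1 + 6²)) + 2*(-4))*35 = (1/(-3*(-3)*(1 + 36)) - 8)*35 = (1/(-3*(-3)*37) - 8)*35 = (1/333 - 8)*35 = -2663/333*35 = -93205/333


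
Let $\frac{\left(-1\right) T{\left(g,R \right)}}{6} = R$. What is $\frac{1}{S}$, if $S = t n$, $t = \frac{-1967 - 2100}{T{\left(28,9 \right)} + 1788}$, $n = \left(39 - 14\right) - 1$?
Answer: $- \frac{289}{16268} \approx -0.017765$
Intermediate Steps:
$T{\left(g,R \right)} = - 6 R$
$n = 24$ ($n = 25 - 1 = 24$)
$t = - \frac{4067}{1734}$ ($t = \frac{-1967 - 2100}{\left(-6\right) 9 + 1788} = - \frac{4067}{-54 + 1788} = - \frac{4067}{1734} \approx -2.3454$)
$S = - \frac{16268}{289}$ ($S = \left(- \frac{4067}{1734}\right) 24 = - \frac{16268}{289} \approx -56.291$)
$\frac{1}{S} = \frac{1}{- \frac{16268}{289}} = - \frac{289}{16268}$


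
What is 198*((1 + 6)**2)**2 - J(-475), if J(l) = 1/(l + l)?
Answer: 451628101/950 ≈ 4.7540e+5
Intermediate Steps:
J(l) = 1/(2*l)
198*((1 + 6)**2)**2 - J(-475) = 198*((1 + 6)**2)**2 - 1/(2*(-475)) = 198*(7**2)**2 - (-1)/(2*475) = 198*49**2 - 1*(-1/950) = 198*2401 + 1/950 = 475398 + 1/950 = 451628101/950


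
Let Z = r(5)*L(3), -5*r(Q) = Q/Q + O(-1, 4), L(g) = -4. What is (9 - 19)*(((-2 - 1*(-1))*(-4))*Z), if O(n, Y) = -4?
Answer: 96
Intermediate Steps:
r(Q) = ⅗ (r(Q) = -(Q/Q - 4)/5 = -(1 - 4)/5 = -⅕*(-3) = ⅗)
Z = -12/5 (Z = (⅗)*(-4) = -12/5 ≈ -2.4000)
(9 - 19)*(((-2 - 1*(-1))*(-4))*Z) = (9 - 19)*(((-2 - 1*(-1))*(-4))*(-12/5)) = -10*(-2 + 1)*(-4)*(-12)/5 = -10*(-1*(-4))*(-12)/5 = -40*(-12)/5 = -10*(-48/5) = 96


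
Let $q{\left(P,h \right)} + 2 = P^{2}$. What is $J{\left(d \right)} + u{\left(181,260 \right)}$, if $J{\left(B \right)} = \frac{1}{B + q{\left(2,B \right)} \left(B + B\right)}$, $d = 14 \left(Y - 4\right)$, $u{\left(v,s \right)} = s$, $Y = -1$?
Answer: $\frac{90999}{350} \approx 260.0$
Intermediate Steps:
$q{\left(P,h \right)} = -2 + P^{2}$
$d = -70$ ($d = 14 \left(-1 - 4\right) = 14 \left(-5\right) = -70$)
$J{\left(B \right)} = \frac{1}{5 B}$ ($J{\left(B \right)} = \frac{1}{B + \left(-2 + 2^{2}\right) \left(B + B\right)} = \frac{1}{B + \left(-2 + 4\right) 2 B} = \frac{1}{B + 2 \cdot 2 B} = \frac{1}{B + 4 B} = \frac{1}{5 B}$)
$J{\left(d \right)} + u{\left(181,260 \right)} = \frac{1}{5 \left(-70\right)} + 260 = \frac{1}{5} \left(- \frac{1}{70}\right) + 260 = - \frac{1}{350} + 260 = \frac{90999}{350}$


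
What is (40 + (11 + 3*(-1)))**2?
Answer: 2304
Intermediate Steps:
(40 + (11 + 3*(-1)))**2 = (40 + (11 - 3))**2 = (40 + 8)**2 = 48**2 = 2304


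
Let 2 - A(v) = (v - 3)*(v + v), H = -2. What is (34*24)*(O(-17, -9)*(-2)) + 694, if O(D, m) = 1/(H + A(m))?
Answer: 6314/9 ≈ 701.56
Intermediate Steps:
A(v) = 2 - 2*v*(-3 + v) (A(v) = 2 - (v - 3)*(v + v) = 2 - (-3 + v)*2*v = 2 - 2*v*(-3 + v))
O(D, m) = 1/(-2*m**2 + 6*m) (O(D, m) = 1/(-2 + (2 - 2*m**2 + 6*m)) = 1/(-2*m**2 + 6*m))
(34*24)*(O(-17, -9)*(-2)) + 694 = (34*24)*(((1/2)/(-9*(3 - 1*(-9))))*(-2)) + 694 = 816*(((1/2)*(-1/9)/(3 + 9))*(-2)) + 694 = 816*(((1/2)*(-1/9)/12)*(-2)) + 694 = 816*(((1/2)*(-1/9)*(1/12))*(-2)) + 694 = 816*(-1/216*(-2)) + 694 = 816*(1/108) + 694 = 68/9 + 694 = 6314/9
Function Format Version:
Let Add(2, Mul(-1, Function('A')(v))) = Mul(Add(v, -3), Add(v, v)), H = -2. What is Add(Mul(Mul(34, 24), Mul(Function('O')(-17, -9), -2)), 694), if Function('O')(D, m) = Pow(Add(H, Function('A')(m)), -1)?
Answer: Rational(6314, 9) ≈ 701.56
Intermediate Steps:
Function('A')(v) = Add(2, Mul(-2, v, Add(-3, v))) (Function('A')(v) = Add(2, Mul(-1, Mul(Add(v, -3), Add(v, v)))) = Add(2, Mul(-1, Mul(Add(-3, v), Mul(2, v)))) = Add(2, Mul(-1, Mul(2, v, Add(-3, v)))) = Add(2, Mul(-2, v, Add(-3, v))))
Function('O')(D, m) = Pow(Add(Mul(-2, Pow(m, 2)), Mul(6, m)), -1) (Function('O')(D, m) = Pow(Add(-2, Add(2, Mul(-2, Pow(m, 2)), Mul(6, m))), -1) = Pow(Add(Mul(-2, Pow(m, 2)), Mul(6, m)), -1))
Add(Mul(Mul(34, 24), Mul(Function('O')(-17, -9), -2)), 694) = Add(Mul(Mul(34, 24), Mul(Mul(Rational(1, 2), Pow(-9, -1), Pow(Add(3, Mul(-1, -9)), -1)), -2)), 694) = Add(Mul(816, Mul(Mul(Rational(1, 2), Rational(-1, 9), Pow(Add(3, 9), -1)), -2)), 694) = Add(Mul(816, Mul(Mul(Rational(1, 2), Rational(-1, 9), Pow(12, -1)), -2)), 694) = Add(Mul(816, Mul(Mul(Rational(1, 2), Rational(-1, 9), Rational(1, 12)), -2)), 694) = Add(Mul(816, Mul(Rational(-1, 216), -2)), 694) = Add(Mul(816, Rational(1, 108)), 694) = Add(Rational(68, 9), 694) = Rational(6314, 9)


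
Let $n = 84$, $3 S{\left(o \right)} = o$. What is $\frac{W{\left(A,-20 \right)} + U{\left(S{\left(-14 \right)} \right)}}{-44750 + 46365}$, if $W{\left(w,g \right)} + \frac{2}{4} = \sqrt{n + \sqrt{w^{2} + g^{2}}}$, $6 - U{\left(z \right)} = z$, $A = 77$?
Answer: $\frac{61}{9690} + \frac{\sqrt{84 + \sqrt{6329}}}{1615} \approx 0.014214$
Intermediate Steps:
$S{\left(o \right)} = \frac{o}{3}$
$U{\left(z \right)} = 6 - z$
$W{\left(w,g \right)} = - \frac{1}{2} + \sqrt{84 + \sqrt{g^{2} + w^{2}}}$ ($W{\left(w,g \right)} = - \frac{1}{2} + \sqrt{84 + \sqrt{w^{2} + g^{2}}} = - \frac{1}{2} + \sqrt{84 + \sqrt{g^{2} + w^{2}}}$)
$\frac{W{\left(A,-20 \right)} + U{\left(S{\left(-14 \right)} \right)}}{-44750 + 46365} = \frac{\left(- \frac{1}{2} + \sqrt{84 + \sqrt{\left(-20\right)^{2} + 77^{2}}}\right) + \left(6 - \frac{1}{3} \left(-14\right)\right)}{-44750 + 46365} = \frac{\left(- \frac{1}{2} + \sqrt{84 + \sqrt{400 + 5929}}\right) + \left(6 - - \frac{14}{3}\right)}{1615} = \left(\left(- \frac{1}{2} + \sqrt{84 + \sqrt{6329}}\right) + \left(6 + \frac{14}{3}\right)\right) \frac{1}{1615} = \left(\left(- \frac{1}{2} + \sqrt{84 + \sqrt{6329}}\right) + \frac{32}{3}\right) \frac{1}{1615} = \left(\frac{61}{6} + \sqrt{84 + \sqrt{6329}}\right) \frac{1}{1615} = \frac{61}{9690} + \frac{\sqrt{84 + \sqrt{6329}}}{1615}$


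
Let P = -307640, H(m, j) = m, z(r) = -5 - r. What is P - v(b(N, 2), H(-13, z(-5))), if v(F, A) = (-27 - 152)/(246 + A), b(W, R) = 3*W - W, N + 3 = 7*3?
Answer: -71679941/233 ≈ -3.0764e+5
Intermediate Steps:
N = 18 (N = -3 + 7*3 = -3 + 21 = 18)
b(W, R) = 2*W
v(F, A) = -179/(246 + A)
P - v(b(N, 2), H(-13, z(-5))) = -307640 - (-179)/(246 - 13) = -307640 - (-179)/233 = -307640 - 1*(-179/233) = -307640 + 179/233 = -71679941/233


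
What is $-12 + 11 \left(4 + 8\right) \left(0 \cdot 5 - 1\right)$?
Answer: $-144$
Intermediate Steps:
$-12 + 11 \left(4 + 8\right) \left(0 \cdot 5 - 1\right) = -12 + 11 \cdot 12 \left(0 - 1\right) = -12 + 11 \cdot 12 \left(-1\right) = -12 + 11 \left(-12\right) = -12 - 132 = -144$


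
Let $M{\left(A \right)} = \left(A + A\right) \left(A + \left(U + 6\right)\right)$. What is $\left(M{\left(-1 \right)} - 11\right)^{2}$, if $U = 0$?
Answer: $441$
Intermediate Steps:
$M{\left(A \right)} = 2 A \left(6 + A\right)$ ($M{\left(A \right)} = \left(A + A\right) \left(A + \left(0 + 6\right)\right) = 2 A \left(A + 6\right) = 2 A \left(6 + A\right)$)
$\left(M{\left(-1 \right)} - 11\right)^{2} = \left(2 \left(-1\right) \left(6 - 1\right) - 11\right)^{2} = \left(2 \left(-1\right) 5 - 11\right)^{2} = \left(-10 - 11\right)^{2} = \left(-21\right)^{2} = 441$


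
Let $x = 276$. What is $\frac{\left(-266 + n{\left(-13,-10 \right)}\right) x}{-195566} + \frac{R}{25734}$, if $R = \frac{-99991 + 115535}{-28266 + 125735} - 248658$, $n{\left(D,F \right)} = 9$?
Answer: $- \frac{39326771241341}{4228722346821} \approx -9.2999$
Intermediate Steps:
$R = - \frac{835739002}{3361}$ ($R = \frac{15544}{97469} - 248658 = 15544 \cdot \frac{1}{97469} - 248658 = \frac{536}{3361} - 248658 = - \frac{835739002}{3361} \approx -2.4866 \cdot 10^{5}$)
$\frac{\left(-266 + n{\left(-13,-10 \right)}\right) x}{-195566} + \frac{R}{25734} = \frac{\left(-266 + 9\right) 276}{-195566} - \frac{835739002}{3361 \cdot 25734} = \left(-257\right) 276 \left(- \frac{1}{195566}\right) - \frac{417869501}{43245987} = \left(-70932\right) \left(- \frac{1}{195566}\right) - \frac{417869501}{43245987} = \frac{35466}{97783} - \frac{417869501}{43245987} = - \frac{39326771241341}{4228722346821}$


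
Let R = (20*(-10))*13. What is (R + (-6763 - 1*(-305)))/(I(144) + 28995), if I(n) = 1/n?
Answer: -1304352/4175281 ≈ -0.31240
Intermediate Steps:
R = -2600 (R = -200*13 = -2600)
(R + (-6763 - 1*(-305)))/(I(144) + 28995) = (-2600 + (-6763 - 1*(-305)))/(1/144 + 28995) = (-2600 + (-6763 + 305))/(1/144 + 28995) = (-2600 - 6458)/(4175281/144) = -9058*144/4175281 = -1304352/4175281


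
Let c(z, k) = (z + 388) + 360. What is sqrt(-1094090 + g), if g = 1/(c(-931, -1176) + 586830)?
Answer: I*sqrt(41837357619654907)/195549 ≈ 1046.0*I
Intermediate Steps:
c(z, k) = 748 + z (c(z, k) = (388 + z) + 360 = 748 + z)
g = 1/586647 (g = 1/((748 - 931) + 586830) = 1/(-183 + 586830) = 1/586647 ≈ 1.7046e-6)
sqrt(-1094090 + g) = sqrt(-1094090 + 1/586647) = sqrt(-641844616229/586647) = I*sqrt(41837357619654907)/195549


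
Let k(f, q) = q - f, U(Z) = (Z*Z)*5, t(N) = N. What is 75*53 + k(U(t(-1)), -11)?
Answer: 3959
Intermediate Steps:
U(Z) = 5*Z² (U(Z) = Z²*5 = 5*Z²)
75*53 + k(U(t(-1)), -11) = 75*53 + (-11 - 5*(-1)²) = 3975 + (-11 - 5) = 3975 - 16 = 3959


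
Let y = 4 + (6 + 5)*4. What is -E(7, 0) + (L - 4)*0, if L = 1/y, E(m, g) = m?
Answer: -7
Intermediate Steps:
y = 48 (y = 4 + 11*4 = 4 + 44 = 48)
L = 1/48 ≈ 0.020833
-E(7, 0) + (L - 4)*0 = -1*7 + (1/48 - 4)*0 = -7 - 191/48*0 = -7 + 0 = -7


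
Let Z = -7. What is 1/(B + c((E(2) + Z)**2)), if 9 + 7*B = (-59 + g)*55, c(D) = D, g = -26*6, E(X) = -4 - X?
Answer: -7/10651 ≈ -0.00065722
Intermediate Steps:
g = -156
B = -11834/7 (B = -9/7 + ((-59 - 156)*55)/7 = -9/7 + (-215*55)/7 = -9/7 + (1/7)*(-11825) = -9/7 - 11825/7 = -11834/7 ≈ -1690.6)
1/(B + c((E(2) + Z)**2)) = 1/(-11834/7 + ((-4 - 1*2) - 7)**2) = 1/(-11834/7 + ((-4 - 2) - 7)**2) = 1/(-11834/7 + (-6 - 7)**2) = 1/(-11834/7 + (-13)**2) = 1/(-11834/7 + 169) = 1/(-10651/7) = -7/10651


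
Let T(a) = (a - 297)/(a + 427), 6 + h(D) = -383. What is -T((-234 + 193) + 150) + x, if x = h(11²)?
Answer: -52079/134 ≈ -388.65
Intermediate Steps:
h(D) = -389 (h(D) = -6 - 383 = -389)
T(a) = (-297 + a)/(427 + a)
x = -389
-T((-234 + 193) + 150) + x = -(-297 + ((-234 + 193) + 150))/(427 + ((-234 + 193) + 150)) - 389 = -(-297 + (-41 + 150))/(427 + (-41 + 150)) - 389 = -(-297 + 109)/(427 + 109) - 389 = -(-188)/536 - 389 = -1*(-47/134) - 389 = 47/134 - 389 = -52079/134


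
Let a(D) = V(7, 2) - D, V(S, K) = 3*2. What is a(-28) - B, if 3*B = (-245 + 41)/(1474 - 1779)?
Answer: 10302/305 ≈ 33.777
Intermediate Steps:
V(S, K) = 6
B = 68/305 (B = ((-245 + 41)/(1474 - 1779))/3 = (-204/(-305))/3 = (-204*(-1/305))/3 = (⅓)*(204/305) = 68/305 ≈ 0.22295)
a(D) = 6 - D
a(-28) - B = (6 - 1*(-28)) - 1*68/305 = (6 + 28) - 68/305 = 34 - 68/305 = 10302/305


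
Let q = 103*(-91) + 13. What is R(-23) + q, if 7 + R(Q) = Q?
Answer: -9390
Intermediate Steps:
R(Q) = -7 + Q
q = -9360 (q = -9373 + 13 = -9360)
R(-23) + q = (-7 - 23) - 9360 = -30 - 9360 = -9390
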